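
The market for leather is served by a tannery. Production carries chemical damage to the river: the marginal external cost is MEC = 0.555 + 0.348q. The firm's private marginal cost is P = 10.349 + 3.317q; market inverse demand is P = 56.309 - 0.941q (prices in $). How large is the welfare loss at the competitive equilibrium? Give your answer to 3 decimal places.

DWL = $2.018

Market equilibrium (private): 10.349 + 3.317q = 56.309 - 0.941q → q_m = 10.7938.
Social marginal cost = private MC + MEC = 10.904 + 3.665q.
Set SMC = demand: 10.904 + 3.665q = 56.309 - 0.941q → q* = 9.8578.
Height of the DWL triangle at q_m is SMC(q_m) − demand(q_m) = MEC(q_m) = 4.3112.
DWL = ½ × 0.9360 × 4.3112 = 2.0176.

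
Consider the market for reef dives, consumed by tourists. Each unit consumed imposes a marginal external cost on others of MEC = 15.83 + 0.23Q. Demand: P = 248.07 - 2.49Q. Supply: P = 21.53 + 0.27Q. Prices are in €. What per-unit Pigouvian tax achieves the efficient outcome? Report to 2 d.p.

tax = €32.04 per unit

Social marginal benefit = demand − MEC = 232.24 - 2.72Q.
Set SMB = MC: 232.24 - 2.72Q = 21.53 + 0.27Q → Q* = 70.4716.
The Pigouvian tax equals MEC at Q*: 15.83 + 0.23×70.4716 = 32.0385.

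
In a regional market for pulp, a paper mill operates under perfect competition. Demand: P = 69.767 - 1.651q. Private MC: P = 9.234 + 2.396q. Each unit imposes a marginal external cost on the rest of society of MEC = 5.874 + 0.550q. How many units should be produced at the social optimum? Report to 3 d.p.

q* = 11.890

Social marginal cost = private MC + MEC = 15.108 + 2.946q.
Set SMC = demand: 15.108 + 2.946q = 69.767 - 1.651q → q* = 11.8901.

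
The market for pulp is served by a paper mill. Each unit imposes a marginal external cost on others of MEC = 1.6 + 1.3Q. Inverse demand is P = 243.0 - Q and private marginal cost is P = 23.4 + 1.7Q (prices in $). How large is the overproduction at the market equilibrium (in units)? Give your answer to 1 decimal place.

Market equilibrium (private): 23.4 + 1.7Q = 243.0 - Q → Q_m = 81.3333.
Social marginal cost = private MC + MEC = 25.0 + 3.0Q.
Set SMC = demand: 25.0 + 3.0Q = 243.0 - Q → Q* = 54.5000.
Gap = |81.3333 − 54.5000| = 26.8333.

26.8 units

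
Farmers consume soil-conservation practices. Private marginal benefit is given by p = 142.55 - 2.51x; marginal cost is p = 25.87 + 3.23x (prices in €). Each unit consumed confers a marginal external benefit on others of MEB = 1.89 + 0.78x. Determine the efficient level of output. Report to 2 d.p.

x* = 23.91

Social marginal benefit = demand + MEB = 144.44 - 1.73x.
Set SMB = MC: 144.44 - 1.73x = 25.87 + 3.23x → x* = 23.9052.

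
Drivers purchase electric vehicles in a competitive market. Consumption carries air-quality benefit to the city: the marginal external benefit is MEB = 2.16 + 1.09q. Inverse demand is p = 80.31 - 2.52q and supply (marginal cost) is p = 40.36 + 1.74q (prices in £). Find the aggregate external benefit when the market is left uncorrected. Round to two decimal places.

£68.19

Market equilibrium (private): 40.36 + 1.74q = 80.31 - 2.52q → q_m = 9.3779.
Total external benefit = ∫₀^{q_m} (2.16 + 1.09q) dq = 2.16×9.3779 + ½×1.09×9.3779² = 68.1863.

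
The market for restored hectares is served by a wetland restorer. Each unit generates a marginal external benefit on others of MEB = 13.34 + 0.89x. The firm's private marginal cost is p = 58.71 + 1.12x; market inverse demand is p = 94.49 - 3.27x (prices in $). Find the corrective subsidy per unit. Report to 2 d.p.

subsidy = $25.83 per unit

Social marginal cost = private MC − MEB = 45.37 + 0.23x.
Set SMC = demand: 45.37 + 0.23x = 94.49 - 3.27x → x* = 14.0343.
The Pigouvian subsidy equals MEB at x*: 13.34 + 0.89×14.0343 = 25.8305.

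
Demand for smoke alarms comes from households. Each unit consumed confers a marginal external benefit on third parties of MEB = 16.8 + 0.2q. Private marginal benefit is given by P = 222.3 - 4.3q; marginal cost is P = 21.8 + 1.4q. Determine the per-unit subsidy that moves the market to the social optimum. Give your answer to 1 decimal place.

subsidy = 24.7 per unit

Social marginal benefit = demand + MEB = 239.1 - 4.1q.
Set SMB = MC: 239.1 - 4.1q = 21.8 + 1.4q → q* = 39.5091.
The Pigouvian subsidy equals MEB at q*: 16.8 + 0.2×39.5091 = 24.7018.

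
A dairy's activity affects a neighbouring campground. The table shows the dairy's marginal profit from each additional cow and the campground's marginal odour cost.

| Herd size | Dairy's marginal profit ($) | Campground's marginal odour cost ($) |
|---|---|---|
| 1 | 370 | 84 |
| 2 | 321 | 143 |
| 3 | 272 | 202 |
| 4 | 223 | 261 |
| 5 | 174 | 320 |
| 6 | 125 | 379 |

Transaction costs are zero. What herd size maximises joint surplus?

Bargaining reaches the level where marginal profit last exceeds marginal odour cost.
That holds through level 3 (272 ≥ 202) but not at 4 (223 < 261).

3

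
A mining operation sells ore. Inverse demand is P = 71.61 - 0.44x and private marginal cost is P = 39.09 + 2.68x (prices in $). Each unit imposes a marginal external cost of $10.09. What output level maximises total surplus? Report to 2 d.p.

x* = 7.19

Social marginal cost = private MC + MEC = 49.18 + 2.68x.
Set SMC = demand: 49.18 + 2.68x = 71.61 - 0.44x → x* = 7.1891.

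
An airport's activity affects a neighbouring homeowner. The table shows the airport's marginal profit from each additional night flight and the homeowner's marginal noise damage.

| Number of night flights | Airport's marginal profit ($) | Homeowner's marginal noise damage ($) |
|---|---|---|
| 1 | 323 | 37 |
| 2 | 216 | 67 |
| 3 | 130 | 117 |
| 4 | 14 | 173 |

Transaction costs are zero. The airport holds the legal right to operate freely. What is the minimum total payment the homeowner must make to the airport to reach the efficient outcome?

$14

Left alone the airport would choose level 4 (marginal profit stays positive).
Efficient level: k* = 3 (marginal profit ≥ marginal noise damage through 3).
The homeowner must at least cover the airport's forgone profit from cutting 4→3: 14 = 14.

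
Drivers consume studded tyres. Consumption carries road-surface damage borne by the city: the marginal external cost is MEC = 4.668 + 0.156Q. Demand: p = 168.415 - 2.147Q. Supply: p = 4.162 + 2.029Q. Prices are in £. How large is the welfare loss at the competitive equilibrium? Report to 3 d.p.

Market equilibrium (private): 4.162 + 2.029Q = 168.415 - 2.147Q → Q_m = 39.3326.
Social marginal benefit = demand − MEC = 163.747 - 2.303Q.
Set SMB = MC: 163.747 - 2.303Q = 4.162 + 2.029Q → Q* = 36.8386.
The loss is the area between SMB and MC from Q* to Q_m; with linear curves that's a triangle of height MEC(Q_m).
DWL = ½ × 2.4940 × 10.8039 = 13.4725.

DWL = £13.472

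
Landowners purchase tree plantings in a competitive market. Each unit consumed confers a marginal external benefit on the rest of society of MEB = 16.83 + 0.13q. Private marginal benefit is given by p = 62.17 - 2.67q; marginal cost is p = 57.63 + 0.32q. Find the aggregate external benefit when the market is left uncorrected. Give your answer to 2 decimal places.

Market equilibrium (private): 57.63 + 0.32q = 62.17 - 2.67q → q_m = 1.5184.
Total external benefit = ∫₀^{q_m} (16.83 + 0.13q) dq = 16.83×1.5184 + ½×0.13×1.5184² = 25.7045.

25.70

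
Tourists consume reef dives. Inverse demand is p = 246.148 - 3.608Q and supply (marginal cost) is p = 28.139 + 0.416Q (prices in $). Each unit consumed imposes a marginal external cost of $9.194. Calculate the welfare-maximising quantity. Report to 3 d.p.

Q* = 51.892

Social marginal benefit = demand − MEC = 236.954 - 3.608Q.
Set SMB = MC: 236.954 - 3.608Q = 28.139 + 0.416Q → Q* = 51.8924.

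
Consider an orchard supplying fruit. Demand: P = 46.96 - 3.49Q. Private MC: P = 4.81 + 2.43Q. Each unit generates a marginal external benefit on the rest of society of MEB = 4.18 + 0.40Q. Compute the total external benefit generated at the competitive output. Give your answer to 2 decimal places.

Market equilibrium (private): 4.81 + 2.43Q = 46.96 - 3.49Q → Q_m = 7.1199.
Total external benefit = ∫₀^{Q_m} (4.18 + 0.40Q) dQ = 4.18×7.1199 + ½×0.40×7.1199² = 39.8998.

39.90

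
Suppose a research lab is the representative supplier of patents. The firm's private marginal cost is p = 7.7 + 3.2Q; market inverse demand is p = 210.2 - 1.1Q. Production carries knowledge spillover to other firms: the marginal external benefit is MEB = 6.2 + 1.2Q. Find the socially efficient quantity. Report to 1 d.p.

Q* = 67.3

Social marginal cost = private MC − MEB = 1.5 + 2.0Q.
Set SMC = demand: 1.5 + 2.0Q = 210.2 - 1.1Q → Q* = 67.3226.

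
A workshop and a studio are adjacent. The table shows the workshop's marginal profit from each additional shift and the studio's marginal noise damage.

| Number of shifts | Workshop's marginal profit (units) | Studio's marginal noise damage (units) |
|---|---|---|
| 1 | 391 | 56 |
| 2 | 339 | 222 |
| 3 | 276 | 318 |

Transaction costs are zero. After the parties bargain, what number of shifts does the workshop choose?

Bargaining reaches the level where marginal profit last exceeds marginal noise damage.
That holds through level 2 (339 ≥ 222) but not at 3 (276 < 318).

2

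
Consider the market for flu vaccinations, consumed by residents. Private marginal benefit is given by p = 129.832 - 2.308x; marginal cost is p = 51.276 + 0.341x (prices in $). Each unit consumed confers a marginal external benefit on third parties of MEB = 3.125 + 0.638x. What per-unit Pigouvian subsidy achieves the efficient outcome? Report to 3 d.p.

subsidy = $29.039 per unit

Social marginal benefit = demand + MEB = 132.957 - 1.670x.
Set SMB = MC: 132.957 - 1.670x = 51.276 + 0.341x → x* = 40.6171.
The Pigouvian subsidy equals MEB at x*: 3.125 + 0.638×40.6171 = 29.0387.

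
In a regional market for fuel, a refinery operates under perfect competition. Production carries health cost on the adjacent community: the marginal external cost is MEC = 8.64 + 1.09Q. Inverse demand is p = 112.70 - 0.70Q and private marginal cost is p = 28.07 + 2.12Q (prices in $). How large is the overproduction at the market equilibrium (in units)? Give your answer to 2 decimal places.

Market equilibrium (private): 28.07 + 2.12Q = 112.70 - 0.70Q → Q_m = 30.0106.
Social marginal cost = private MC + MEC = 36.71 + 3.21Q.
Set SMC = demand: 36.71 + 3.21Q = 112.70 - 0.70Q → Q* = 19.4348.
Gap = |30.0106 − 19.4348| = 10.5758.

10.58 units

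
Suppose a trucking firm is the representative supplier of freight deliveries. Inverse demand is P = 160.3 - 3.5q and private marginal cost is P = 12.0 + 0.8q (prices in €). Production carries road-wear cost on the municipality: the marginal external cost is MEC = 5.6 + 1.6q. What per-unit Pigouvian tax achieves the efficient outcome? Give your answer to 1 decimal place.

Social marginal cost = private MC + MEC = 17.6 + 2.4q.
Set SMC = demand: 17.6 + 2.4q = 160.3 - 3.5q → q* = 24.1864.
The Pigouvian tax equals MEC at q*: 5.6 + 1.6×24.1864 = 44.2982.

tax = €44.3 per unit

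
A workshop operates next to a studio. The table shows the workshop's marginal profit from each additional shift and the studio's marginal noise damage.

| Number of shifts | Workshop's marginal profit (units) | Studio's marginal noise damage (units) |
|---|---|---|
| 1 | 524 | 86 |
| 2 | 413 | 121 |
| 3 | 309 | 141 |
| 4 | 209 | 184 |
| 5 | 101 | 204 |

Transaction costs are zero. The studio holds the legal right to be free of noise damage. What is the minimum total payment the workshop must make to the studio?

532

Efficient level: marginal profit ≥ marginal noise damage through level 4, so k* = 4.
With the studio holding the right, the workshop must at least compensate total damage at k*: 86 + 121 + 141 + 184 = 532.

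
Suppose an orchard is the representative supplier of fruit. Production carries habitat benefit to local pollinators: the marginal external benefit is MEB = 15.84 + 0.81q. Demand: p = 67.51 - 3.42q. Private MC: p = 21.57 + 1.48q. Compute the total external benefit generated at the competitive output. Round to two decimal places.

184.11

Market equilibrium (private): 21.57 + 1.48q = 67.51 - 3.42q → q_m = 9.3755.
Total external benefit = ∫₀^{q_m} (15.84 + 0.81q) dq = 15.84×9.3755 + ½×0.81×9.3755² = 184.1074.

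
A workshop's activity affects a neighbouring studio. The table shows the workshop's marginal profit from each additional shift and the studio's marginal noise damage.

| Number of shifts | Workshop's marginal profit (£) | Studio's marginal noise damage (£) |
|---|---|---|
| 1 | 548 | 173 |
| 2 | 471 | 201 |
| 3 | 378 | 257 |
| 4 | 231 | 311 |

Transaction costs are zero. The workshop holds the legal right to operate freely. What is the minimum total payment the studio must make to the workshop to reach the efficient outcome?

£231

Left alone the workshop would choose level 4 (marginal profit stays positive).
Efficient level: k* = 3 (marginal profit ≥ marginal noise damage through 3).
The studio must at least cover the workshop's forgone profit from cutting 4→3: 231 = 231.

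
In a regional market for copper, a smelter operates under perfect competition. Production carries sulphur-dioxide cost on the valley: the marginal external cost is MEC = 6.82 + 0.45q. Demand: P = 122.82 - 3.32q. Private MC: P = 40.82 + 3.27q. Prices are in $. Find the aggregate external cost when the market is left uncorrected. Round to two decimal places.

$119.70

Market equilibrium (private): 40.82 + 3.27q = 122.82 - 3.32q → q_m = 12.4431.
Total external cost = ∫₀^{q_m} (6.82 + 0.45q) dq = 6.82×12.4431 + ½×0.45×12.4431² = 119.6989.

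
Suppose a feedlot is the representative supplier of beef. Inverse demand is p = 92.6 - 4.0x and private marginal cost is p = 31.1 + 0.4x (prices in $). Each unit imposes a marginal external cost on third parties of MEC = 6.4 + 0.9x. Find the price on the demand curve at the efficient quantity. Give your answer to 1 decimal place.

P = $51.0

Social marginal cost = private MC + MEC = 37.5 + 1.3x.
Set SMC = demand: 37.5 + 1.3x = 92.6 - 4.0x → x* = 10.3962.
Consumer price on the demand curve at x*: 92.6 − 4.0×10.3962 = 51.0152.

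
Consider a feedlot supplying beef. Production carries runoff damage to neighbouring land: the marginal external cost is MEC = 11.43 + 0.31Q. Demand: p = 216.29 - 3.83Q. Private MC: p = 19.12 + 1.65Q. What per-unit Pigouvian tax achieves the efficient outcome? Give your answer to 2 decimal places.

Social marginal cost = private MC + MEC = 30.55 + 1.96Q.
Set SMC = demand: 30.55 + 1.96Q = 216.29 - 3.83Q → Q* = 32.0794.
The Pigouvian tax equals MEC at Q*: 11.43 + 0.31×32.0794 = 21.3746.

tax = 21.37 per unit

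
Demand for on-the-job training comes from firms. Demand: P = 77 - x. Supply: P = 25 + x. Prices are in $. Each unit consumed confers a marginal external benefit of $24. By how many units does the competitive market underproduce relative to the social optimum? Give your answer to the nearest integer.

Market equilibrium (private): 25 + x = 77 - x → x_m = 26.0000.
Social marginal benefit = demand + MEB = 101 - x.
Set SMB = MC: 101 - x = 25 + x → x* = 38.0000.
Gap = |26.0000 − 38.0000| = 12.0000.

12 units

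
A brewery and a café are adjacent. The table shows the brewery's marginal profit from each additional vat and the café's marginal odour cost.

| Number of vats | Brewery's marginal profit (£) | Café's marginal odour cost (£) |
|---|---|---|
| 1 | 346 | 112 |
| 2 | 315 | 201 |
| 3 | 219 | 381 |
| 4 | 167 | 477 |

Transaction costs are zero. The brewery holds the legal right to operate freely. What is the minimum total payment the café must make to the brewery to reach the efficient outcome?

£386

Left alone the brewery would choose level 4 (marginal profit stays positive).
Efficient level: k* = 2 (marginal profit ≥ marginal odour cost through 2).
The café must at least cover the brewery's forgone profit from cutting 4→2: 219 + 167 = 386.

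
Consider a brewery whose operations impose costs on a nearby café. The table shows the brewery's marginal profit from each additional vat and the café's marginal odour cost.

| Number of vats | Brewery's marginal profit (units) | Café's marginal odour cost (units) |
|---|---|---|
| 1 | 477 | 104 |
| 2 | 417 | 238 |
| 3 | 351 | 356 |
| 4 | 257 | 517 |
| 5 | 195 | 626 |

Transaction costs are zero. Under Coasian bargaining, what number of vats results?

Bargaining reaches the level where marginal profit last exceeds marginal odour cost.
That holds through level 2 (417 ≥ 238) but not at 3 (351 < 356).

2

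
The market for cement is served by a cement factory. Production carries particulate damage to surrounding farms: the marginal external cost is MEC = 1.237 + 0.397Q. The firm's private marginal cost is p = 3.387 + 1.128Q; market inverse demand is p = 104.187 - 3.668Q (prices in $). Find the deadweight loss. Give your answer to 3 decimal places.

DWL = $8.838

Market equilibrium (private): 3.387 + 1.128Q = 104.187 - 3.668Q → Q_m = 21.0175.
Social marginal cost = private MC + MEC = 4.624 + 1.525Q.
Set SMC = demand: 4.624 + 1.525Q = 104.187 - 3.668Q → Q* = 19.1725.
Height of the DWL triangle at Q_m is SMC(Q_m) − demand(Q_m) = MEC(Q_m) = 9.5810.
DWL = ½ × 1.8450 × 9.5810 = 8.8385.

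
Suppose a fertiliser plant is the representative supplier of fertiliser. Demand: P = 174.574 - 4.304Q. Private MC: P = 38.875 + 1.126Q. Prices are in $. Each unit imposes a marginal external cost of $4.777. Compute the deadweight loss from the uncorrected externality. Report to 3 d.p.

DWL = $2.101

Market equilibrium (private): 38.875 + 1.126Q = 174.574 - 4.304Q → Q_m = 24.9906.
Social marginal cost = private MC + MEC = 43.652 + 1.126Q.
Set SMC = demand: 43.652 + 1.126Q = 174.574 - 4.304Q → Q* = 24.1109.
Between Q* and Q_m the wedge SMC − demand runs linearly from 0 to MEC(Q_m), so the loss is a triangle.
DWL = ½ × 0.8797 × 4.7770 = 2.1012.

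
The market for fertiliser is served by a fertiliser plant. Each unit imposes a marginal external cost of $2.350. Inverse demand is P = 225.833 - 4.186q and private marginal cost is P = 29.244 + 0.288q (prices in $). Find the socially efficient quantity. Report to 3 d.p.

q* = 43.415

Social marginal cost = private MC + MEC = 31.594 + 0.288q.
Set SMC = demand: 31.594 + 0.288q = 225.833 - 4.186q → q* = 43.4151.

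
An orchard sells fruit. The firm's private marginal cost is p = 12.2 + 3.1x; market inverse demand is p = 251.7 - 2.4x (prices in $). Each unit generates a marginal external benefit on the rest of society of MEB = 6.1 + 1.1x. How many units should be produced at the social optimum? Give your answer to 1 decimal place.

x* = 55.8

Social marginal cost = private MC − MEB = 6.1 + 2.0x.
Set SMC = demand: 6.1 + 2.0x = 251.7 - 2.4x → x* = 55.8182.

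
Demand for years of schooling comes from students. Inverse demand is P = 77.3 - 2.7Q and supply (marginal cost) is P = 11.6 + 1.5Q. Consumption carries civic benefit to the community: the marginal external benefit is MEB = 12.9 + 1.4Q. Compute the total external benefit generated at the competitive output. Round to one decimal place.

Market equilibrium (private): 11.6 + 1.5Q = 77.3 - 2.7Q → Q_m = 15.6429.
Total external benefit = ∫₀^{Q_m} (12.9 + 1.4Q) dQ = 12.9×15.6429 + ½×1.4×15.6429² = 373.0836.

373.1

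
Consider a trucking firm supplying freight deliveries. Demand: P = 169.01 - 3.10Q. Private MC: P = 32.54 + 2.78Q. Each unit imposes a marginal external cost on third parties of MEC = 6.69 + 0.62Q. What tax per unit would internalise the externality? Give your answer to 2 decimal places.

tax = 19.07 per unit

Social marginal cost = private MC + MEC = 39.23 + 3.40Q.
Set SMC = demand: 39.23 + 3.40Q = 169.01 - 3.10Q → Q* = 19.9662.
The Pigouvian tax equals MEC at Q*: 6.69 + 0.62×19.9662 = 19.0690.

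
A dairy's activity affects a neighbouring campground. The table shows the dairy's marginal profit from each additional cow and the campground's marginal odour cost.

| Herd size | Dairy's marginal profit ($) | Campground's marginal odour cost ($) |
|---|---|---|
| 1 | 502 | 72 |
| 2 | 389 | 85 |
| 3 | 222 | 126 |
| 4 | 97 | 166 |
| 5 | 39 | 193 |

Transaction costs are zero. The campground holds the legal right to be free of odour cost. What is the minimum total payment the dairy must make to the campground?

Efficient level: marginal profit ≥ marginal odour cost through level 3, so k* = 3.
With the campground holding the right, the dairy must at least compensate total damage at k*: 72 + 85 + 126 = 283.

$283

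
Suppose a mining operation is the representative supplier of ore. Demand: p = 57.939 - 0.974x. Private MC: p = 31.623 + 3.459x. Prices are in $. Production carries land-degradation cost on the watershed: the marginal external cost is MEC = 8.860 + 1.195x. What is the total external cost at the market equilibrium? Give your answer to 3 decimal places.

Market equilibrium (private): 31.623 + 3.459x = 57.939 - 0.974x → x_m = 5.9364.
Total external cost = ∫₀^{x_m} (8.860 + 1.195x) dx = 8.860×5.9364 + ½×1.195×5.9364² = 73.6529.

$73.653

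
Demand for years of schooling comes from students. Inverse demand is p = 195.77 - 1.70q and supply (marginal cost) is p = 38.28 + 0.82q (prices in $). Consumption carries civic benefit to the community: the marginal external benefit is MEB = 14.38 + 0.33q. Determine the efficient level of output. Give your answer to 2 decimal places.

Social marginal benefit = demand + MEB = 210.15 - 1.37q.
Set SMB = MC: 210.15 - 1.37q = 38.28 + 0.82q → q* = 78.4795.

q* = 78.48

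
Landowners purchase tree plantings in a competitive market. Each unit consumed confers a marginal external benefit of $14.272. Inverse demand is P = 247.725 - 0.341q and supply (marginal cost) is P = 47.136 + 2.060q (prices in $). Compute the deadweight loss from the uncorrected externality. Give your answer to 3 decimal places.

Market equilibrium (private): 47.136 + 2.060q = 247.725 - 0.341q → q_m = 83.5439.
Social marginal benefit = demand + MEB = 261.997 - 0.341q.
Set SMB = MC: 261.997 - 0.341q = 47.136 + 2.060q → q* = 89.4881.
The loss is the area between SMB and MC from q* to q_m; with linear curves that's a triangle of height MEB(q_m).
DWL = ½ × 5.9442 × 14.2720 = 42.4178.

DWL = $42.418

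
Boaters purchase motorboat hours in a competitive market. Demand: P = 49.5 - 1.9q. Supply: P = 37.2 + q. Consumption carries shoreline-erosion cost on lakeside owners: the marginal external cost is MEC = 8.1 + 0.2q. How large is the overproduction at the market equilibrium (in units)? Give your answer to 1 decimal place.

Market equilibrium (private): 37.2 + q = 49.5 - 1.9q → q_m = 4.2414.
Social marginal benefit = demand − MEC = 41.4 - 2.1q.
Set SMB = MC: 41.4 - 2.1q = 37.2 + q → q* = 1.3548.
Gap = |4.2414 − 1.3548| = 2.8866.

2.9 units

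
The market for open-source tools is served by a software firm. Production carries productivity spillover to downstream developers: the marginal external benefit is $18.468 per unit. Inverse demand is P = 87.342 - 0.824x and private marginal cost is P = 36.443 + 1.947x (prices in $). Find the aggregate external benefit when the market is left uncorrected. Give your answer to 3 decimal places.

$339.229

Market equilibrium (private): 36.443 + 1.947x = 87.342 - 0.824x → x_m = 18.3685.
Total external benefit = MEB × x_m = 18.468 × 18.3685 = 339.2295.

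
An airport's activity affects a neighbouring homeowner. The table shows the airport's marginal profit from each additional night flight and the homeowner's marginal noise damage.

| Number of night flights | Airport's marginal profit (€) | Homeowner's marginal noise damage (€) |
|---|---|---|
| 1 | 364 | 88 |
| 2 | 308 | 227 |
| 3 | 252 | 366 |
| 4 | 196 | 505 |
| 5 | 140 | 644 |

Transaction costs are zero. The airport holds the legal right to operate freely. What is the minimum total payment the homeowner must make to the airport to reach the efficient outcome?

Left alone the airport would choose level 5 (marginal profit stays positive).
Efficient level: k* = 2 (marginal profit ≥ marginal noise damage through 2).
The homeowner must at least cover the airport's forgone profit from cutting 5→2: 252 + 196 + 140 = 588.

€588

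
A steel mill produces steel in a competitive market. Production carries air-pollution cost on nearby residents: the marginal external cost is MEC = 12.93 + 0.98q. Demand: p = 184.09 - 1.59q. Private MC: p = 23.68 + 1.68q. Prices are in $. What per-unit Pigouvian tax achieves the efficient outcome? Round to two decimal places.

Social marginal cost = private MC + MEC = 36.61 + 2.66q.
Set SMC = demand: 36.61 + 2.66q = 184.09 - 1.59q → q* = 34.7012.
The Pigouvian tax equals MEC at q*: 12.93 + 0.98×34.7012 = 46.9372.

tax = $46.94 per unit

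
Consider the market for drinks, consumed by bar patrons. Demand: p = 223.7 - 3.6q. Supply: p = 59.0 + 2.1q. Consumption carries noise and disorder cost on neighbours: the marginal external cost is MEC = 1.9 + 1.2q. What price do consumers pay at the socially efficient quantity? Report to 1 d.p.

P = 138.8

Social marginal benefit = demand − MEC = 221.8 - 4.8q.
Set SMB = MC: 221.8 - 4.8q = 59.0 + 2.1q → q* = 23.5942.
Consumer price on the demand curve at q*: 223.7 − 3.6×23.5942 = 138.7609.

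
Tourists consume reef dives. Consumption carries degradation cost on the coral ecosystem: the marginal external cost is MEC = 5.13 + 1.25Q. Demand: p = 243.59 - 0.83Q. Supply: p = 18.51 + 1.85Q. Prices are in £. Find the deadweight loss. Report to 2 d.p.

DWL = £1542.56

Market equilibrium (private): 18.51 + 1.85Q = 243.59 - 0.83Q → Q_m = 83.9851.
Social marginal benefit = demand − MEC = 238.46 - 2.08Q.
Set SMB = MC: 238.46 - 2.08Q = 18.51 + 1.85Q → Q* = 55.9669.
The welfare-loss triangle has base |Q_m − Q*| and height MEC(Q_m) (the vertical gap between SMB and MC is zero at Q* and MEC at Q_m).
DWL = ½ × 28.0182 × 110.1113 = 1542.5602.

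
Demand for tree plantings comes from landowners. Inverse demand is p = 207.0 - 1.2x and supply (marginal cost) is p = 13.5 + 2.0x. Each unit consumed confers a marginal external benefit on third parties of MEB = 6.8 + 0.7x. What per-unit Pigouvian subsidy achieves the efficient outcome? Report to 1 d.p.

subsidy = 62.9 per unit

Social marginal benefit = demand + MEB = 213.8 - 0.5x.
Set SMB = MC: 213.8 - 0.5x = 13.5 + 2.0x → x* = 80.1200.
The Pigouvian subsidy equals MEB at x*: 6.8 + 0.7×80.1200 = 62.8840.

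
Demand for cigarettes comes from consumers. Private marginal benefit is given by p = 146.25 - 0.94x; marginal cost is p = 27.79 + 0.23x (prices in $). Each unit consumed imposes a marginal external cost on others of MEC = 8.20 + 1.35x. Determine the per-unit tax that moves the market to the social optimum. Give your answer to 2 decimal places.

tax = $67.27 per unit

Social marginal benefit = demand − MEC = 138.05 - 2.29x.
Set SMB = MC: 138.05 - 2.29x = 27.79 + 0.23x → x* = 43.7540.
The Pigouvian tax equals MEC at x*: 8.20 + 1.35×43.7540 = 67.2679.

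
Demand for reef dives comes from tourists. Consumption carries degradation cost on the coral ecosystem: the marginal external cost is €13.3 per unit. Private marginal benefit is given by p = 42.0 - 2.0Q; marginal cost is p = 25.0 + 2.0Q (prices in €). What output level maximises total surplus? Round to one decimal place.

Social marginal benefit = demand − MEC = 28.7 - 2.0Q.
Set SMB = MC: 28.7 - 2.0Q = 25.0 + 2.0Q → Q* = 0.9250.

Q* = 0.9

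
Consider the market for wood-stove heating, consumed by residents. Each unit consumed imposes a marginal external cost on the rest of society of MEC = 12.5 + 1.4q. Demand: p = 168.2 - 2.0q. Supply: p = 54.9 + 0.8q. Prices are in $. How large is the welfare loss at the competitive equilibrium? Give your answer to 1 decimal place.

Market equilibrium (private): 54.9 + 0.8q = 168.2 - 2.0q → q_m = 40.4643.
Social marginal benefit = demand − MEC = 155.7 - 3.4q.
Set SMB = MC: 155.7 - 3.4q = 54.9 + 0.8q → q* = 24.0000.
The loss is the area between SMB and MC from q* to q_m; with linear curves that's a triangle of height MEC(q_m).
DWL = ½ × 16.4643 × 69.1500 = 569.2532.

DWL = $569.3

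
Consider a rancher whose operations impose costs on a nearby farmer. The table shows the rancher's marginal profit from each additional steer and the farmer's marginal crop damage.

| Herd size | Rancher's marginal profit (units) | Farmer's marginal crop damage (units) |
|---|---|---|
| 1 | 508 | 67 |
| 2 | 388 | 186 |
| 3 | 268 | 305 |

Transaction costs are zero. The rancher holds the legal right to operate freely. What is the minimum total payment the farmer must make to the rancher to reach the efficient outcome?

268

Left alone the rancher would choose level 3 (marginal profit stays positive).
Efficient level: k* = 2 (marginal profit ≥ marginal crop damage through 2).
The farmer must at least cover the rancher's forgone profit from cutting 3→2: 268 = 268.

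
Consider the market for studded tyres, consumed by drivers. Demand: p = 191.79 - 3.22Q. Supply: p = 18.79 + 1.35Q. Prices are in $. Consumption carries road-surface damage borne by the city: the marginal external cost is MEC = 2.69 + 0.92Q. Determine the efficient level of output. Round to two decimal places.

Q* = 31.02

Social marginal benefit = demand − MEC = 189.10 - 4.14Q.
Set SMB = MC: 189.10 - 4.14Q = 18.79 + 1.35Q → Q* = 31.0219.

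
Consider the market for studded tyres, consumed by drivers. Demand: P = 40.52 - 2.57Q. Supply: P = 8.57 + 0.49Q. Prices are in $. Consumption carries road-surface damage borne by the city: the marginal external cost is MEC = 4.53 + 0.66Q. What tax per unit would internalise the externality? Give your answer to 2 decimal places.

tax = $9.39 per unit

Social marginal benefit = demand − MEC = 35.99 - 3.23Q.
Set SMB = MC: 35.99 - 3.23Q = 8.57 + 0.49Q → Q* = 7.3710.
The Pigouvian tax equals MEC at Q*: 4.53 + 0.66×7.3710 = 9.3949.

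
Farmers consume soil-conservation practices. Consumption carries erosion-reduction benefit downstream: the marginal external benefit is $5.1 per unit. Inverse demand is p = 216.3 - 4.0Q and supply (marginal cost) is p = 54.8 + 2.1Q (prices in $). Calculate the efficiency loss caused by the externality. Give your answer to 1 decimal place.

Market equilibrium (private): 54.8 + 2.1Q = 216.3 - 4.0Q → Q_m = 26.4754.
Social marginal benefit = demand + MEB = 221.4 - 4.0Q.
Set SMB = MC: 221.4 - 4.0Q = 54.8 + 2.1Q → Q* = 27.3115.
The loss is the area between SMB and MC from Q* to Q_m; with linear curves that's a triangle of height MEB(Q_m).
DWL = ½ × 0.8361 × 5.1000 = 2.1321.

DWL = $2.1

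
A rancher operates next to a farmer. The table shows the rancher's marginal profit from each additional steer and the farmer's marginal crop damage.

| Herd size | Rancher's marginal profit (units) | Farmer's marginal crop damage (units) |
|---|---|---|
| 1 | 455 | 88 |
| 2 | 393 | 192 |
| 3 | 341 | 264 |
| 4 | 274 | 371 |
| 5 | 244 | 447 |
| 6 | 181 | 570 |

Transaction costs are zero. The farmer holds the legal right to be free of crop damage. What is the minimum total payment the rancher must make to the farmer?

544

Efficient level: marginal profit ≥ marginal crop damage through level 3, so k* = 3.
With the farmer holding the right, the rancher must at least compensate total damage at k*: 88 + 192 + 264 = 544.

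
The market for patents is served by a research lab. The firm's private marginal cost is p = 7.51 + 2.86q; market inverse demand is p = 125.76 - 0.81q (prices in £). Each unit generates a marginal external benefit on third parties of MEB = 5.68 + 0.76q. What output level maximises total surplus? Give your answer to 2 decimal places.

Social marginal cost = private MC − MEB = 1.83 + 2.10q.
Set SMC = demand: 1.83 + 2.10q = 125.76 - 0.81q → q* = 42.5876.

q* = 42.59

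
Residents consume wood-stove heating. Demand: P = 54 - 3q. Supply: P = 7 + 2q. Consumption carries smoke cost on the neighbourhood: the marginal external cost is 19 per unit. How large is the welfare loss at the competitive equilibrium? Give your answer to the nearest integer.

DWL = 36

Market equilibrium (private): 7 + 2q = 54 - 3q → q_m = 9.4000.
Social marginal benefit = demand − MEC = 35 - 3q.
Set SMB = MC: 35 - 3q = 7 + 2q → q* = 5.6000.
The loss is the area between SMB and MC from q* to q_m; with linear curves that's a triangle of height MEC(q_m).
DWL = ½ × 3.8000 × 19.0000 = 36.1000.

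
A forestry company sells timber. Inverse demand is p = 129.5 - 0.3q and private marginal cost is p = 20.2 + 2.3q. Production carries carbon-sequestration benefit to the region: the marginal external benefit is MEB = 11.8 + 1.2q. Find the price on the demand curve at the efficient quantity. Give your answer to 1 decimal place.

P = 103.6

Social marginal cost = private MC − MEB = 8.4 + 1.1q.
Set SMC = demand: 8.4 + 1.1q = 129.5 - 0.3q → q* = 86.5000.
Consumer price on the demand curve at q*: 129.5 − 0.3×86.5000 = 103.5500.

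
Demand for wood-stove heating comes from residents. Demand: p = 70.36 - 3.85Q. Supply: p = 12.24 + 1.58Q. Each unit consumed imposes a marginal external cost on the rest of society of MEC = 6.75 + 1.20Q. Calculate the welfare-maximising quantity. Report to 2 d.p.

Social marginal benefit = demand − MEC = 63.61 - 5.05Q.
Set SMB = MC: 63.61 - 5.05Q = 12.24 + 1.58Q → Q* = 7.7481.

Q* = 7.75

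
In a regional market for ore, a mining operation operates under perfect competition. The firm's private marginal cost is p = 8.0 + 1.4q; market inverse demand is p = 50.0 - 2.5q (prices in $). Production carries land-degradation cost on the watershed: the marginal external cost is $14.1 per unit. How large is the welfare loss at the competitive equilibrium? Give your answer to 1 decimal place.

DWL = $25.5

Market equilibrium (private): 8.0 + 1.4q = 50.0 - 2.5q → q_m = 10.7692.
Social marginal cost = private MC + MEC = 22.1 + 1.4q.
Set SMC = demand: 22.1 + 1.4q = 50.0 - 2.5q → q* = 7.1538.
Between q* and q_m the wedge SMC − demand runs linearly from 0 to MEC(q_m), so the loss is a triangle.
DWL = ½ × 3.6154 × 14.1000 = 25.4886.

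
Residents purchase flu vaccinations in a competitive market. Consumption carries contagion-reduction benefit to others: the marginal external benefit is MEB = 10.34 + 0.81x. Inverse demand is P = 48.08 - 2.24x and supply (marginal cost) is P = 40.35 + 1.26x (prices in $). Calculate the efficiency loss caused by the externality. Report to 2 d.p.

DWL = $27.34

Market equilibrium (private): 40.35 + 1.26x = 48.08 - 2.24x → x_m = 2.2086.
Social marginal benefit = demand + MEB = 58.42 - 1.43x.
Set SMB = MC: 58.42 - 1.43x = 40.35 + 1.26x → x* = 6.7175.
Between x* and x_m the wedge SMB − MC runs linearly from 0 to MEB(x_m), so the loss is a triangle.
DWL = ½ × 4.5089 × 12.1289 = 27.3440.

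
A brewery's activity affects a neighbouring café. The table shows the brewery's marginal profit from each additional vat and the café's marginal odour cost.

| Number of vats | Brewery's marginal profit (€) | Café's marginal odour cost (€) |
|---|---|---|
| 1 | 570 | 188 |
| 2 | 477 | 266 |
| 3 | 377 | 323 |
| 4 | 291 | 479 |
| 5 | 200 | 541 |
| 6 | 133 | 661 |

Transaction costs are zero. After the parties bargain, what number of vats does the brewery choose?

3

Bargaining reaches the level where marginal profit last exceeds marginal odour cost.
That holds through level 3 (377 ≥ 323) but not at 4 (291 < 479).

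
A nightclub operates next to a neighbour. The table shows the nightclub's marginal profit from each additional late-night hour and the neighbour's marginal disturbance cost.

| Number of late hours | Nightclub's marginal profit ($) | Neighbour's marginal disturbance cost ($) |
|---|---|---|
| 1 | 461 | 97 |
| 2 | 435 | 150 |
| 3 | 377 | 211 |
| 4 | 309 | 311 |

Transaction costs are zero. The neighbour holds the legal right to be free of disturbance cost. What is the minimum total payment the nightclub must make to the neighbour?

$458

Efficient level: marginal profit ≥ marginal disturbance cost through level 3, so k* = 3.
With the neighbour holding the right, the nightclub must at least compensate total damage at k*: 97 + 150 + 211 = 458.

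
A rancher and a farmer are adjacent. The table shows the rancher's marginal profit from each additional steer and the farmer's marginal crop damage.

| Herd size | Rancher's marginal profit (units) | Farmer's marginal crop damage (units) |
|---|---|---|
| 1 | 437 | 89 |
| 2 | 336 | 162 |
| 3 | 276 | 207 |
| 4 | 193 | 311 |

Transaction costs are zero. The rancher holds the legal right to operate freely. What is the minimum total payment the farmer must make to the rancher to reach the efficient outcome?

Left alone the rancher would choose level 4 (marginal profit stays positive).
Efficient level: k* = 3 (marginal profit ≥ marginal crop damage through 3).
The farmer must at least cover the rancher's forgone profit from cutting 4→3: 193 = 193.

193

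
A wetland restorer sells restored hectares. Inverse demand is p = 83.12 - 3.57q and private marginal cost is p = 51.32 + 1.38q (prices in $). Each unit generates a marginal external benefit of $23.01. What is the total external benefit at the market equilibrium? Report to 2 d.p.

$147.82

Market equilibrium (private): 51.32 + 1.38q = 83.12 - 3.57q → q_m = 6.4242.
Total external benefit = MEB × q_m = 23.01 × 6.4242 = 147.8208.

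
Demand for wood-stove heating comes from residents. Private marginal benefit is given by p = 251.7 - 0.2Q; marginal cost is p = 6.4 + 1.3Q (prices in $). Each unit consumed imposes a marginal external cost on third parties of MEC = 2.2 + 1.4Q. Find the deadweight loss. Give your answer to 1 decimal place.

Market equilibrium (private): 6.4 + 1.3Q = 251.7 - 0.2Q → Q_m = 163.5333.
Social marginal benefit = demand − MEC = 249.5 - 1.6Q.
Set SMB = MC: 249.5 - 1.6Q = 6.4 + 1.3Q → Q* = 83.8276.
Height of the DWL triangle at Q_m is MC(Q_m) − SMB(Q_m) = MEC(Q_m) = 231.1467.
DWL = ½ × 79.7057 × 231.1467 = 9211.8548.

DWL = $9211.9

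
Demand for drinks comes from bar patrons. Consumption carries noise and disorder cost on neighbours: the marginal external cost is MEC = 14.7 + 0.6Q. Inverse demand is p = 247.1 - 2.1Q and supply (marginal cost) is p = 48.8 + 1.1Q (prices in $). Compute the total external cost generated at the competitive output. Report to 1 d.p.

Market equilibrium (private): 48.8 + 1.1Q = 247.1 - 2.1Q → Q_m = 61.9688.
Total external cost = ∫₀^{Q_m} (14.7 + 0.6Q) dQ = 14.7×61.9688 + ½×0.6×61.9688² = 2062.9810.

$2063.0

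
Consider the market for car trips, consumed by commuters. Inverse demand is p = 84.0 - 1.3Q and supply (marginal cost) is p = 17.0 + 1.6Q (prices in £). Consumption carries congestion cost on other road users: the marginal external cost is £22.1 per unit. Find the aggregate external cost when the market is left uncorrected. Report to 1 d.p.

£510.6

Market equilibrium (private): 17.0 + 1.6Q = 84.0 - 1.3Q → Q_m = 23.1034.
Total external cost = MEC × Q_m = 22.1 × 23.1034 = 510.5851.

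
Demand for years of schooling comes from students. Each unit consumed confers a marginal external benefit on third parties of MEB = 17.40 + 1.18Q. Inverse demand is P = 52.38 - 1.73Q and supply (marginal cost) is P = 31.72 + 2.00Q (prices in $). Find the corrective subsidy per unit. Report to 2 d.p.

subsidy = $35.01 per unit

Social marginal benefit = demand + MEB = 69.78 - 0.55Q.
Set SMB = MC: 69.78 - 0.55Q = 31.72 + 2.00Q → Q* = 14.9255.
The Pigouvian subsidy equals MEB at Q*: 17.40 + 1.18×14.9255 = 35.0121.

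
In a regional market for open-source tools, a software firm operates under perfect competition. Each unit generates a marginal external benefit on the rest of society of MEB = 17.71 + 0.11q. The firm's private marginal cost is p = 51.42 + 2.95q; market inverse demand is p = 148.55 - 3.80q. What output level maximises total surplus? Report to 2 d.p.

Social marginal cost = private MC − MEB = 33.71 + 2.84q.
Set SMC = demand: 33.71 + 2.84q = 148.55 - 3.80q → q* = 17.2952.

q* = 17.30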